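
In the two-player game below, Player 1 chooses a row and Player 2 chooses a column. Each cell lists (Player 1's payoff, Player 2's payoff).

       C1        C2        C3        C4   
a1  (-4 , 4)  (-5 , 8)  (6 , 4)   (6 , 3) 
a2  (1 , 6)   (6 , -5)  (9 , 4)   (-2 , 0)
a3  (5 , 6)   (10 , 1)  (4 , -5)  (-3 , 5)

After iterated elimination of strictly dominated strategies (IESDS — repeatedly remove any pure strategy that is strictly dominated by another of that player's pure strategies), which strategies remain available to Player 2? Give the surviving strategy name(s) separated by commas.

C1

Column C4 is eliminated: C1 beats it against every remaining row (a1: 4>3, a2: 6>0, a3: 6>5).
Player 1's strategy a1 is strictly dominated by a2 (C1: 1>-4, C2: 6>-5, C3: 9>6) and is removed.
Player 2's strategy C2 is strictly dominated by C1 (a2: 6>-5, a3: 6>1) and is removed.
Player 2's strategy C3 is strictly dominated by C1 (a2: 6>4, a3: 6>-5) and is removed.
Row a2 is eliminated: a3 beats it against every remaining column (C1: 5>1).
Among the remaining strategies, none is strictly dominated by another pure strategy of the same player, so the elimination stops.
Surviving strategies — Player 1: {a3}; Player 2: {C1}.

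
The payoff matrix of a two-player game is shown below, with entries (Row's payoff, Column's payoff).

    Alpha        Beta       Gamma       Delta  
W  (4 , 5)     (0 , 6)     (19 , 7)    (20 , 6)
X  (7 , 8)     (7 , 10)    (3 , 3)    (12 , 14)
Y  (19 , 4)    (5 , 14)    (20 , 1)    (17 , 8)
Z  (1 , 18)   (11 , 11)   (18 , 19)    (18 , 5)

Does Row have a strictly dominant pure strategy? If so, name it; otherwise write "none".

none

W fails to dominate X at Alpha (4<7).
X fails to dominate W at Gamma (3<19).
Y fails to dominate W at Delta (17<20).
Z fails to dominate W at Alpha (1<4).
No single strategy dominates all the others.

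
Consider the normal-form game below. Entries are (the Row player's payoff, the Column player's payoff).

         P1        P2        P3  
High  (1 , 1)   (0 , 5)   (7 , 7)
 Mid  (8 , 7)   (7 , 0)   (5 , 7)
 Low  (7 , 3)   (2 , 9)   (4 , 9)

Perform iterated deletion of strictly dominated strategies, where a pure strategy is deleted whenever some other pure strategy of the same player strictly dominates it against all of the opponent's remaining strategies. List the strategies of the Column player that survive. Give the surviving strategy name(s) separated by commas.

P1, P3

For the Row player, Mid strictly dominates Low on the remaining columns (P1: 8>7, P2: 7>2, P3: 5>4); eliminate Low.
Column P2 is eliminated: P3 beats it against every remaining row (High: 7>5, Mid: 7>0).
Among the remaining strategies, none is strictly dominated by another pure strategy of the same player, so the elimination stops.
Surviving strategies — the Row player: {High, Mid}; the Column player: {P1, P3}.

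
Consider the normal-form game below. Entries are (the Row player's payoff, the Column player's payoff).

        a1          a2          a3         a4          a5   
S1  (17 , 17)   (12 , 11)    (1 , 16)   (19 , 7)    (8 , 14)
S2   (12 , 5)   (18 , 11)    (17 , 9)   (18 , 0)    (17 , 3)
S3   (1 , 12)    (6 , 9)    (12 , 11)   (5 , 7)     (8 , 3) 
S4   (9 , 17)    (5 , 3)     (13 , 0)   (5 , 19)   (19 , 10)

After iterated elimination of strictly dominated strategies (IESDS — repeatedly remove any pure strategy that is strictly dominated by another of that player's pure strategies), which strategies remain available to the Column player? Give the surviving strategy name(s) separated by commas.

a1, a2, a3

For the Row player, S2 strictly dominates S3 on the remaining columns (a1: 12>1, a2: 18>6, a3: 17>12, a4: 18>5, a5: 17>8); eliminate S3.
For the Column player, a1 strictly dominates a5 on the remaining rows (S1: 17>14, S2: 5>3, S4: 17>10); eliminate a5.
The Row player's strategy S4 is strictly dominated by S2 (a1: 12>9, a2: 18>5, a3: 17>13, a4: 18>5) and is removed.
For the Column player, a1 strictly dominates a4 on the remaining rows (S1: 17>7, S2: 5>0); eliminate a4.
Among the remaining strategies, none is strictly dominated by another pure strategy of the same player, so the elimination stops.
Surviving strategies — the Row player: {S1, S2}; the Column player: {a1, a2, a3}.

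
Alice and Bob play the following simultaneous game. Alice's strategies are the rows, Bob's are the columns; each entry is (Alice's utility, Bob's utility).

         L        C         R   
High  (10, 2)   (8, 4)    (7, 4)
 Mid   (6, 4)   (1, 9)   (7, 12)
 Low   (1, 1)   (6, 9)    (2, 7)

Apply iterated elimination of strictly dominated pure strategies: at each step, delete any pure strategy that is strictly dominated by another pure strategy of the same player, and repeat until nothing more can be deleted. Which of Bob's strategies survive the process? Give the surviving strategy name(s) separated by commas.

Row Low is eliminated: High beats it against every remaining column (L: 10>1, C: 8>6, R: 7>2).
Bob's strategy L is strictly dominated by C (High: 4>2, Mid: 9>4) and is removed.
Among the remaining strategies, none is strictly dominated by another pure strategy of the same player, so the elimination stops.
Surviving strategies — Alice: {High, Mid}; Bob: {C, R}.

C, R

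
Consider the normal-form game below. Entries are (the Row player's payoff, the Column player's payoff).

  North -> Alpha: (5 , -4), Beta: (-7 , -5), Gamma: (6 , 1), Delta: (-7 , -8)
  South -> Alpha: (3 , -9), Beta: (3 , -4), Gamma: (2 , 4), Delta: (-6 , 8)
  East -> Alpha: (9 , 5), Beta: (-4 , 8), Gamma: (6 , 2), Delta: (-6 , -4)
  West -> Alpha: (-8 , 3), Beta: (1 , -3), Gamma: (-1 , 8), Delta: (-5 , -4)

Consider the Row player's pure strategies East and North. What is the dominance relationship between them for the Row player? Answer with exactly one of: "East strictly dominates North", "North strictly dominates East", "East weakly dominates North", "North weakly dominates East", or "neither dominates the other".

East weakly dominates North

Compare East to North across each choice by the Column player: Alpha: 9>5, Beta: -4>-7, Gamma: 6=6, Delta: -6>-7.
East is at least as good everywhere and strictly better somewhere (tied only at Gamma), so East weakly but not strictly dominates North.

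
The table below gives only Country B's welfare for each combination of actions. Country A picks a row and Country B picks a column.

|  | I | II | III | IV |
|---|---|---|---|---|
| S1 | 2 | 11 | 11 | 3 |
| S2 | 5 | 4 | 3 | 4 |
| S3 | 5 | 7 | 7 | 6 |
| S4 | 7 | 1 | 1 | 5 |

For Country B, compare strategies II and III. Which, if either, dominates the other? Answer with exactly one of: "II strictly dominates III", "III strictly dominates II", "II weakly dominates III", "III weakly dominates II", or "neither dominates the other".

II's payoffs vs III's, by Country A's action — S1: 11=11, S2: 4>3, S3: 7=7, S4: 1=1.
II is at least as good everywhere and strictly better somewhere (tied only at S1, S3, S4), so II weakly but not strictly dominates III.

II weakly dominates III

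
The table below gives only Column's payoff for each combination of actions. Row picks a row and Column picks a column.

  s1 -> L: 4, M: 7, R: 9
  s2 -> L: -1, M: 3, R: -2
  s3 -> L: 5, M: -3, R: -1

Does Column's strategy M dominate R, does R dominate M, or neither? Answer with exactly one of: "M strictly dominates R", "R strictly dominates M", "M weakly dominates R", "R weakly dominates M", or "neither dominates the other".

M's payoffs vs R's, by Row's action — s1: 7<9, s2: 3>-2, s3: -3<-1.
M does better at s2 but worse at s1, s3; neither strategy dominates the other.

neither dominates the other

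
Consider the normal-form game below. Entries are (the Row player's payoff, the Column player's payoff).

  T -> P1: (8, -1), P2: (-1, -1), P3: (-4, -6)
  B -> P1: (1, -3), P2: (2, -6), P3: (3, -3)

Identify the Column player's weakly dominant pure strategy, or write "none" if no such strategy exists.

P1 vs P2: T: -1=-1, B: -3>-6.
P1 vs P3: T: -1>-6, B: -3=-3.
P1 is at least as good as every other strategy against every opponent action, so it is weakly dominant.

P1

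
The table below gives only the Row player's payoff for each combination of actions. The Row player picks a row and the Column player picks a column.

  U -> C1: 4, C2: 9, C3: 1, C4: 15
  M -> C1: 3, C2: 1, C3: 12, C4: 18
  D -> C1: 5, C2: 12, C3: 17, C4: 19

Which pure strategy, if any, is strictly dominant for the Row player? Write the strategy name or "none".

D vs U: C1: 5>4, C2: 12>9, C3: 17>1, C4: 19>15.
D vs M: C1: 5>3, C2: 12>1, C3: 17>12, C4: 19>18.
D strictly beats every other strategy against every opponent action, so it is strictly dominant.

D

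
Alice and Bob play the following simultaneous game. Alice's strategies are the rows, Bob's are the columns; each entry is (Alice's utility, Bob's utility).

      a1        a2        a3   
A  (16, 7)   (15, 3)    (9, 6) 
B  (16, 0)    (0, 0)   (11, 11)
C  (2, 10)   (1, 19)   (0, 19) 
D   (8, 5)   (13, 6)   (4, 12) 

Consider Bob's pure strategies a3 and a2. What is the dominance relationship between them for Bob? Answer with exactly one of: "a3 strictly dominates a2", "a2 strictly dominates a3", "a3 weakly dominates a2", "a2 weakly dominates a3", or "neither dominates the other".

a3 weakly dominates a2

a3's payoffs vs a2's, by Alice's action — A: 6>3, B: 11>0, C: 19=19, D: 12>6.
a3 is at least as good everywhere and strictly better somewhere (tied only at C), so a3 weakly but not strictly dominates a2.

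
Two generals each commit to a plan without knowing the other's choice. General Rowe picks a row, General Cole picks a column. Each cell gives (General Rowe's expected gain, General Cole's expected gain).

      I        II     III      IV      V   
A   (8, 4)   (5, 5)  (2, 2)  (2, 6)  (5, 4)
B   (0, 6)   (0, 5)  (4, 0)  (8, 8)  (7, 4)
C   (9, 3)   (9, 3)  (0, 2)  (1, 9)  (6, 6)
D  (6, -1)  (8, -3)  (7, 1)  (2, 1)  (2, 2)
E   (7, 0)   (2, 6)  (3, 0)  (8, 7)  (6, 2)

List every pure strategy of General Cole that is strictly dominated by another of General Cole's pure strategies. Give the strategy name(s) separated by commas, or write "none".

I is strictly dominated by IV (A: 6>4, B: 8>6, C: 9>3, D: 1>-1, E: 7>0).
II is strictly dominated by IV (A: 6>5, B: 8>5, C: 9>3, D: 1>-3, E: 7>6).
III is strictly dominated by V (A: 4>2, B: 4>0, C: 6>2, D: 2>1, E: 2>0).
IV: no other strategy beats it everywhere (I at A (6>4); II at A (6>5); III at A (6>2); V at A (6>4)).
V: no other strategy beats it everywhere (I at A (4=4); II at C (6>3); III at A (4>2); IV at D (2>1)).

I, II, III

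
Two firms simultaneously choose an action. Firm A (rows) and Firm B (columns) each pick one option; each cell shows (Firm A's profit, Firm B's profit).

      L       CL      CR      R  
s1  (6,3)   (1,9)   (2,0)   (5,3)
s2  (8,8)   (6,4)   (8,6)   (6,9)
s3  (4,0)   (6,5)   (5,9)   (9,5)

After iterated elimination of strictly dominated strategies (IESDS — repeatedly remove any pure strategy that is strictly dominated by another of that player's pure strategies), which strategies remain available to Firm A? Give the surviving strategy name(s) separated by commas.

For Firm A, s2 strictly dominates s1 on the remaining columns (L: 8>6, CL: 6>1, CR: 8>2, R: 6>5); eliminate s1.
Column L is eliminated: R beats it against every remaining row (s2: 9>8, s3: 5>0).
For Firm B, CR strictly dominates CL on the remaining rows (s2: 6>4, s3: 9>5); eliminate CL.
Among the remaining strategies, none is strictly dominated by another pure strategy of the same player, so the elimination stops.
Surviving strategies — Firm A: {s2, s3}; Firm B: {CR, R}.

s2, s3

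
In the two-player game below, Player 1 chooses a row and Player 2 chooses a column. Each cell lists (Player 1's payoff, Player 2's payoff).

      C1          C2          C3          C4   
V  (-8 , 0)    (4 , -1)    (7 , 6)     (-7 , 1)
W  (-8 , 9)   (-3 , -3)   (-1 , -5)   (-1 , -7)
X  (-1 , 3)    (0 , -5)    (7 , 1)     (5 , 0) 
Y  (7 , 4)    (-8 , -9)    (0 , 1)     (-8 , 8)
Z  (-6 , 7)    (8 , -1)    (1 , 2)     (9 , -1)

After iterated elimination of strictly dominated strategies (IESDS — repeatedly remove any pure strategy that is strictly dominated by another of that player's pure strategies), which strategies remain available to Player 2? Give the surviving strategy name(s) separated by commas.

Player 1's strategy W is strictly dominated by X (C1: -1>-8, C2: 0>-3, C3: 7>-1, C4: 5>-1) and is removed.
Player 2's strategy C2 is strictly dominated by C1 (V: 0>-1, X: 3>-5, Y: 4>-9, Z: 7>-1) and is removed.
Among the remaining strategies, none is strictly dominated by another pure strategy of the same player, so the elimination stops.
Surviving strategies — Player 1: {V, X, Y, Z}; Player 2: {C1, C3, C4}.

C1, C3, C4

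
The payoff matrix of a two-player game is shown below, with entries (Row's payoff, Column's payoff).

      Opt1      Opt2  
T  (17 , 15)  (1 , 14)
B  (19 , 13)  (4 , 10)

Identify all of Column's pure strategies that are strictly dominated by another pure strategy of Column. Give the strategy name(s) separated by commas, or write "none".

Opt2

Opt1 is not dominated — it holds its own against Opt2 at T (15>14).
Opt2 is strictly dominated by Opt1 (T: 15>14, B: 13>10).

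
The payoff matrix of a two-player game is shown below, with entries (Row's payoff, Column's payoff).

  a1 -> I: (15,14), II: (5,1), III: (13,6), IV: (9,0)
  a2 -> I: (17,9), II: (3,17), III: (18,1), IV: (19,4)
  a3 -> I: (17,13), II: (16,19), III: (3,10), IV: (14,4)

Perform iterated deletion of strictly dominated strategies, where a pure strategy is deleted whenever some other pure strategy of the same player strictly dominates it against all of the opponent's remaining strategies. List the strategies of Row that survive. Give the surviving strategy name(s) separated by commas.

Column III is eliminated: I beats it against every remaining row (a1: 14>6, a2: 9>1, a3: 13>10).
For Row, a3 strictly dominates a1 on the remaining columns (I: 17>15, II: 16>5, IV: 14>9); eliminate a1.
Column I is eliminated: II beats it against every remaining row (a2: 17>9, a3: 19>13).
Column's strategy IV is strictly dominated by II (a2: 17>4, a3: 19>4) and is removed.
Row's strategy a2 is strictly dominated by a3 (II: 16>3) and is removed.
Among the remaining strategies, none is strictly dominated by another pure strategy of the same player, so the elimination stops.
Surviving strategies — Row: {a3}; Column: {II}.

a3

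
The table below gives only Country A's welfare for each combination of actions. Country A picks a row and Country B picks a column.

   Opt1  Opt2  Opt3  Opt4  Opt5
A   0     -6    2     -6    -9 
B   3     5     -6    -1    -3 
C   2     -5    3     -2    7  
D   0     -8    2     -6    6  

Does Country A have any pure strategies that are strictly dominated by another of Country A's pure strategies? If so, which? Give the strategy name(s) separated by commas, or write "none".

C strictly dominates A — Opt1: 2>0, Opt2: -5>-6, Opt3: 3>2, Opt4: -2>-6, Opt5: 7>-9.
Nothing dominates B: A at Opt1 (3>0); C at Opt1 (3>2); D at Opt1 (3>0).
Nothing dominates C: A at Opt1 (2>0); B at Opt3 (3>-6); D at Opt1 (2>0).
D: dominated, since C does at least as well everywhere (Opt1: 2>0, Opt2: -5>-8, Opt3: 3>2, Opt4: -2>-6, Opt5: 7>6).

A, D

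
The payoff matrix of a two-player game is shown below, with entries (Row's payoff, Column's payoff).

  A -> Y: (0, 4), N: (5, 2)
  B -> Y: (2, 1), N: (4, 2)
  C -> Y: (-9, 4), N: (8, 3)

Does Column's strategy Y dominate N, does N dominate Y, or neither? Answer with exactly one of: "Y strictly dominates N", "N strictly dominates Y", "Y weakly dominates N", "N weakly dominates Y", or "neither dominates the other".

Y's payoffs vs N's, by Row's action — A: 4>2, B: 1<2, C: 4>3.
Y does better at A, C but worse at B; neither strategy dominates the other.

neither dominates the other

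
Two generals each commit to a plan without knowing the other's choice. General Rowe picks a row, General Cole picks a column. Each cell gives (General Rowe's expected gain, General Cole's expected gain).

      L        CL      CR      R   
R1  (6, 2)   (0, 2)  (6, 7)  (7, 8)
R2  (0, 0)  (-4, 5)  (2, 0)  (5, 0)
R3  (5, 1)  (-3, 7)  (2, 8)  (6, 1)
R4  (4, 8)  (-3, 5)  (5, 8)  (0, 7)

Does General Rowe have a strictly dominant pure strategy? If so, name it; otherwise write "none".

R1 vs R2: L: 6>0, CL: 0>-4, CR: 6>2, R: 7>5.
R1 vs R3: L: 6>5, CL: 0>-3, CR: 6>2, R: 7>6.
R1 vs R4: L: 6>4, CL: 0>-3, CR: 6>5, R: 7>0.
R1 strictly beats every other strategy against every opponent action, so it is strictly dominant.

R1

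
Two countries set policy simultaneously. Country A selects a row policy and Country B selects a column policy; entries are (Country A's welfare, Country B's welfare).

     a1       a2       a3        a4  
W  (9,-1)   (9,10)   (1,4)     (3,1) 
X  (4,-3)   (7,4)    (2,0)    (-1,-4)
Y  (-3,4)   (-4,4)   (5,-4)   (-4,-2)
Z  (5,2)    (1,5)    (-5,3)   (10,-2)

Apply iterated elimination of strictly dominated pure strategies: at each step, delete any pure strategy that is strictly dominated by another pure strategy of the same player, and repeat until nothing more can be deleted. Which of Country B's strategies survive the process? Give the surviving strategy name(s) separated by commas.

Country B's strategy a3 is strictly dominated by a2 (W: 10>4, X: 4>0, Y: 4>-4, Z: 5>3) and is removed.
Country A's strategy X is strictly dominated by W (a1: 9>4, a2: 9>7, a4: 3>-1) and is removed.
Country A's strategy Y is strictly dominated by W (a1: 9>-3, a2: 9>-4, a4: 3>-4) and is removed.
Column a1 is eliminated: a2 beats it against every remaining row (W: 10>-1, Z: 5>2).
For Country B, a2 strictly dominates a4 on the remaining rows (W: 10>1, Z: 5>-2); eliminate a4.
For Country A, W strictly dominates Z on the remaining columns (a2: 9>1); eliminate Z.
Among the remaining strategies, none is strictly dominated by another pure strategy of the same player, so the elimination stops.
Surviving strategies — Country A: {W}; Country B: {a2}.

a2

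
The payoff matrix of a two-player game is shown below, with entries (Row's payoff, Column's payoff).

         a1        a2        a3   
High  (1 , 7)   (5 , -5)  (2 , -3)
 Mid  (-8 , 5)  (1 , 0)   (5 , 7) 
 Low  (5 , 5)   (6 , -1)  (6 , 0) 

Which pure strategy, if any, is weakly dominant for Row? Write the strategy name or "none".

Low

Low vs High: a1: 5>1, a2: 6>5, a3: 6>2.
Low vs Mid: a1: 5>-8, a2: 6>1, a3: 6>5.
Low is at least as good as every other strategy against every opponent action, so it is weakly dominant.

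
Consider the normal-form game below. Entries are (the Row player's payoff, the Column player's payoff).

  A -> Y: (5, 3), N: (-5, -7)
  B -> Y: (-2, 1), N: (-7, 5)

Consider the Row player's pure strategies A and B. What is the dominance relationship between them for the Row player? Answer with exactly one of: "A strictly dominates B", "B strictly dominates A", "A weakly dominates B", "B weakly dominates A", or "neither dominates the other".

A's payoffs vs B's, by the Column player's action — Y: 5>-2, N: -5>-7.
A gives a strictly higher payoff against each choice by the Column player, so A strictly dominates B.

A strictly dominates B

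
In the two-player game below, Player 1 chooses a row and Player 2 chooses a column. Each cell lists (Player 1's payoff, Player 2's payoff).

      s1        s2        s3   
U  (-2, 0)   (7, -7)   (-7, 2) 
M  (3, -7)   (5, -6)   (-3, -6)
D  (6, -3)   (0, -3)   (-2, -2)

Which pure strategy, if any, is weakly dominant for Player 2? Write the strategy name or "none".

s3

s3 vs s1: U: 2>0, M: -6>-7, D: -2>-3.
s3 vs s2: U: 2>-7, M: -6=-6, D: -2>-3.
s3 is at least as good as every other strategy against every opponent action, so it is weakly dominant.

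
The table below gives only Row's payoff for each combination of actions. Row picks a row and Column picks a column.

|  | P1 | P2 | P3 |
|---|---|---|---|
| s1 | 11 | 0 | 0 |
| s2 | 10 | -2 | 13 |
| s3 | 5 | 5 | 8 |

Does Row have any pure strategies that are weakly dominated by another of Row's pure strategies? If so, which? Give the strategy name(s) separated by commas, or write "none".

s1 is not dominated — it holds its own against s2 at P1 (11>10); s3 at P1 (11>5).
s2: no other strategy beats it everywhere (s1 at P3 (13>0); s3 at P1 (10>5)).
s3 is not dominated — it holds its own against s1 at P2 (5>0); s2 at P2 (5>-2).

none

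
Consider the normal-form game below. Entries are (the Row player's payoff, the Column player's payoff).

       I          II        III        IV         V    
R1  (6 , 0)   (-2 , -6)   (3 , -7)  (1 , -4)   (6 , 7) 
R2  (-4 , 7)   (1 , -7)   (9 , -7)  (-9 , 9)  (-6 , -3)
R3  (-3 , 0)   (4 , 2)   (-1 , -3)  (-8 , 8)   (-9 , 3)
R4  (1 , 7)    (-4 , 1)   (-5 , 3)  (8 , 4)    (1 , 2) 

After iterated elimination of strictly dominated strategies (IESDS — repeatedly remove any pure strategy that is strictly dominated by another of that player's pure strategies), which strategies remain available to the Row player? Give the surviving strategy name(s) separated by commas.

For the Column player, IV strictly dominates II on the remaining rows (R1: -4>-6, R2: 9>-7, R3: 8>2, R4: 4>1); eliminate II.
For the Row player, R1 strictly dominates R3 on the remaining columns (I: 6>-3, III: 3>-1, IV: 1>-8, V: 6>-9); eliminate R3.
The Column player's strategy III is strictly dominated by I (R1: 0>-7, R2: 7>-7, R4: 7>3) and is removed.
Row R2 is eliminated: R1 beats it against every remaining column (I: 6>-4, IV: 1>-9, V: 6>-6).
The Column player's strategy IV is strictly dominated by I (R1: 0>-4, R4: 7>4) and is removed.
The Row player's strategy R4 is strictly dominated by R1 (I: 6>1, V: 6>1) and is removed.
For the Column player, V strictly dominates I on the remaining rows (R1: 7>0); eliminate I.
Among the remaining strategies, none is strictly dominated by another pure strategy of the same player, so the elimination stops.
Surviving strategies — the Row player: {R1}; the Column player: {V}.

R1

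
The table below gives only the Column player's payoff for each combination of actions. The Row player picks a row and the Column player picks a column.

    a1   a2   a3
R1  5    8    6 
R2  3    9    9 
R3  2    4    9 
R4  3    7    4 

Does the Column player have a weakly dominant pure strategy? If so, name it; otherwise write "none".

none

a1 fails to dominate a2 at R1 (5<8).
a2 fails to dominate a3 at R3 (4<9).
a3 fails to dominate a2 at R1 (6<8).
No single strategy dominates all the others.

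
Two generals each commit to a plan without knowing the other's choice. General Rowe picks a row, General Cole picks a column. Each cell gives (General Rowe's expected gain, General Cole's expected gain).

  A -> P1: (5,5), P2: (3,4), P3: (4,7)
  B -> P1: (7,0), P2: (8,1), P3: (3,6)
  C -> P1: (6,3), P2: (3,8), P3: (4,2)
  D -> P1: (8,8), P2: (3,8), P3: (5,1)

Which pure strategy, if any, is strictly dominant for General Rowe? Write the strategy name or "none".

none

A fails to dominate B at P1 (5<7).
B fails to dominate A at P3 (3<4).
C fails to dominate A at P2 (3=3).
D fails to dominate A at P2 (3=3).
No single strategy dominates all the others.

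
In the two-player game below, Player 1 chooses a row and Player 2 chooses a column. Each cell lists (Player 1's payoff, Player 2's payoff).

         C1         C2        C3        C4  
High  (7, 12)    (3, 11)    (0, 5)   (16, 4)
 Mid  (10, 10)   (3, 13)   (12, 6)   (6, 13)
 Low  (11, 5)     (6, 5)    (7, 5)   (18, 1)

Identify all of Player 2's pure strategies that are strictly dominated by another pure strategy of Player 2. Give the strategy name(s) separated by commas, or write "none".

C1 is not dominated — it holds its own against C2 at High (12>11); C3 at High (12>5); C4 at High (12>4).
Nothing dominates C2: C1 at Mid (13>10); C3 at High (11>5); C4 at High (11>4).
C3: no other strategy beats it everywhere (C1 at Low (5=5); C2 at Low (5=5); C4 at High (5>4)).
C4 is not dominated — it holds its own against C1 at Mid (13>10); C2 at Mid (13=13); C3 at Mid (13>6).

none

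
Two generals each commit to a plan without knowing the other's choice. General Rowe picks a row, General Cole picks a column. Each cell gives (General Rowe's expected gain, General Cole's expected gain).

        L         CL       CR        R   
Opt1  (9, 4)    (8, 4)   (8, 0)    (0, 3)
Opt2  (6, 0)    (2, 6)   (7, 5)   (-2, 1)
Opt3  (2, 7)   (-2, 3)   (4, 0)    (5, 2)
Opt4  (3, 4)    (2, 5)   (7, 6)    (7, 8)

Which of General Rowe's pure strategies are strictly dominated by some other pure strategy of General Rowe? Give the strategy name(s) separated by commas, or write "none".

Opt1: no other strategy beats it everywhere (Opt2 at L (9>6); Opt3 at L (9>2); Opt4 at L (9>3)).
Opt2: dominated, since Opt1 does at least as well everywhere (L: 9>6, CL: 8>2, CR: 8>7, R: 0>-2).
Opt3 is strictly dominated by Opt4 (L: 3>2, CL: 2>-2, CR: 7>4, R: 7>5).
Opt4 is not dominated — it holds its own against Opt1 at R (7>0); Opt2 at CL (2=2); Opt3 at L (3>2).

Opt2, Opt3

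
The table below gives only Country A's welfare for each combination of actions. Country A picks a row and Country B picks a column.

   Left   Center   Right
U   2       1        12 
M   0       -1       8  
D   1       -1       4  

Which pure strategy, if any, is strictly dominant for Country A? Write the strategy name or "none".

U

U vs M: Left: 2>0, Center: 1>-1, Right: 12>8.
U vs D: Left: 2>1, Center: 1>-1, Right: 12>4.
U strictly beats every other strategy against every opponent action, so it is strictly dominant.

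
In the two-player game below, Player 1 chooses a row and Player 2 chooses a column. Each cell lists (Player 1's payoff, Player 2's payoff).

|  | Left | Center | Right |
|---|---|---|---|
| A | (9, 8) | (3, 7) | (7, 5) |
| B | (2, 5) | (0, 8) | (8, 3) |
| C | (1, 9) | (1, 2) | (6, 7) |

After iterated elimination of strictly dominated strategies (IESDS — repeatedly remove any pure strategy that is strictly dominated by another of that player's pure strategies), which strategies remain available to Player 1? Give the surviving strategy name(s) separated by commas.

A

Row C is eliminated: A beats it against every remaining column (Left: 9>1, Center: 3>1, Right: 7>6).
Column Right is eliminated: Left beats it against every remaining row (A: 8>5, B: 5>3).
Player 1's strategy B is strictly dominated by A (Left: 9>2, Center: 3>0) and is removed.
Column Center is eliminated: Left beats it against every remaining row (A: 8>7).
Among the remaining strategies, none is strictly dominated by another pure strategy of the same player, so the elimination stops.
Surviving strategies — Player 1: {A}; Player 2: {Left}.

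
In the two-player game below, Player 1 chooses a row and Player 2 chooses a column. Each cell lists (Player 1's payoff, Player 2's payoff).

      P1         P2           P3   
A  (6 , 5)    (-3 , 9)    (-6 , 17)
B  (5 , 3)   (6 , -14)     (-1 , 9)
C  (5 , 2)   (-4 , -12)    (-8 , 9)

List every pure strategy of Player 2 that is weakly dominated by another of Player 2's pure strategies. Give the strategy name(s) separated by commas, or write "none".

P1 is weakly dominated by P3 (A: 17>5, B: 9>3, C: 9>2).
P2: dominated, since P3 does at least as well everywhere (A: 17>9, B: 9>-14, C: 9>-12).
P3 is not dominated — it holds its own against P1 at A (17>5); P2 at A (17>9).

P1, P2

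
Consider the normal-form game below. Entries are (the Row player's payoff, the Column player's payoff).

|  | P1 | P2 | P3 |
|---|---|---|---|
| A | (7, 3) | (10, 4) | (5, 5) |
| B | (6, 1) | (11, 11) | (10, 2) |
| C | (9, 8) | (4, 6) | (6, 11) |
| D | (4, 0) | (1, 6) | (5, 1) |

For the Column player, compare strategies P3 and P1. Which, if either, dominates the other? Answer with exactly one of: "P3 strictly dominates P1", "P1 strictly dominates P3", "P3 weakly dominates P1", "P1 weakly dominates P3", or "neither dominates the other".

P3 strictly dominates P1

P3's payoffs vs P1's, by the Row player's action — A: 5>3, B: 2>1, C: 11>8, D: 1>0.
P3 gives a strictly higher payoff against each opponent action, so P3 strictly dominates P1.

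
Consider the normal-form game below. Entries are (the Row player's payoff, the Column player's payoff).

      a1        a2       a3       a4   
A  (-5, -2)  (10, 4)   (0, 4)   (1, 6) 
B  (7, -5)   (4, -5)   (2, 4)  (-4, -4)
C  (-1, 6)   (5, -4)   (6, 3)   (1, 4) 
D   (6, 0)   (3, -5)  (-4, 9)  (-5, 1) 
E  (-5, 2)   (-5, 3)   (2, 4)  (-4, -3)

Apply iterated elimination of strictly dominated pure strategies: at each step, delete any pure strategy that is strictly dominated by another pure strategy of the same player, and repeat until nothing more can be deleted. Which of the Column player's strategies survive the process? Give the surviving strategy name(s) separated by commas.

The Row player's strategy D is strictly dominated by B (a1: 7>6, a2: 4>3, a3: 2>-4, a4: -4>-5) and is removed.
Row E is eliminated: C beats it against every remaining column (a1: -1>-5, a2: 5>-5, a3: 6>2, a4: 1>-4).
The Column player's strategy a2 is strictly dominated by a4 (A: 6>4, B: -4>-5, C: 4>-4) and is removed.
Among the remaining strategies, none is strictly dominated by another pure strategy of the same player, so the elimination stops.
Surviving strategies — the Row player: {A, B, C}; the Column player: {a1, a3, a4}.

a1, a3, a4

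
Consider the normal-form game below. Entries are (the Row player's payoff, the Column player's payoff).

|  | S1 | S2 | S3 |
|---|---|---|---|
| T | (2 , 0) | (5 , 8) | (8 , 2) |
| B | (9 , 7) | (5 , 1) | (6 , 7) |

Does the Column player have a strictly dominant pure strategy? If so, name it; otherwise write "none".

S1 fails to dominate S2 at T (0<8).
S2 fails to dominate S1 at B (1<7).
S3 fails to dominate S1 at B (7=7).
No single strategy dominates all the others.

none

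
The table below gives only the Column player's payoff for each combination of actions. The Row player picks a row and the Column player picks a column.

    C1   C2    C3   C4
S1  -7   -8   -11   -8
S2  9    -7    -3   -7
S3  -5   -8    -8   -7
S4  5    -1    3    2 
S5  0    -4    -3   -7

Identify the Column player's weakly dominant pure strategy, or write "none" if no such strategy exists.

C1 vs C2: S1: -7>-8, S2: 9>-7, S3: -5>-8, S4: 5>-1, S5: 0>-4.
C1 vs C3: S1: -7>-11, S2: 9>-3, S3: -5>-8, S4: 5>3, S5: 0>-3.
C1 vs C4: S1: -7>-8, S2: 9>-7, S3: -5>-7, S4: 5>2, S5: 0>-7.
C1 is at least as good as every other strategy against every opponent action, so it is weakly dominant.

C1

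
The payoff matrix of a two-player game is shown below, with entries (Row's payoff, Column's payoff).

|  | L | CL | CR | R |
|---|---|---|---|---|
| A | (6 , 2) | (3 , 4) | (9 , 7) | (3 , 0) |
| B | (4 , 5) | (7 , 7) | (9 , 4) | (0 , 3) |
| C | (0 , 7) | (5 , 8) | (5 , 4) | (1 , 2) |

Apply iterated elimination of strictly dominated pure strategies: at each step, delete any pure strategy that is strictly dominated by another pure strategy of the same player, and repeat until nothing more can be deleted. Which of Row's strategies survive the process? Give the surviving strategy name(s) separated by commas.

A, B

Column L is eliminated: CL beats it against every remaining row (A: 4>2, B: 7>5, C: 8>7).
For Column, CL strictly dominates R on the remaining rows (A: 4>0, B: 7>3, C: 8>2); eliminate R.
For Row, B strictly dominates C on the remaining columns (CL: 7>5, CR: 9>5); eliminate C.
Among the remaining strategies, none is strictly dominated by another pure strategy of the same player, so the elimination stops.
Surviving strategies — Row: {A, B}; Column: {CL, CR}.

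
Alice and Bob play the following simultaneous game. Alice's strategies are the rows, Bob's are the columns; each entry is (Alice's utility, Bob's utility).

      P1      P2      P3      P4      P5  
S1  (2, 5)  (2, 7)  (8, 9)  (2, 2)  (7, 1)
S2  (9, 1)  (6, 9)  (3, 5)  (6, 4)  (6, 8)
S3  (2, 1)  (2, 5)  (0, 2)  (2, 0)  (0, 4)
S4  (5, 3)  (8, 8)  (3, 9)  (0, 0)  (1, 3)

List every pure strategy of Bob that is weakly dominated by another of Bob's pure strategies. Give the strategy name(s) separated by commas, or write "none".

P1, P4, P5

P1: dominated, since P2 does at least as well everywhere (S1: 7>5, S2: 9>1, S3: 5>1, S4: 8>3).
P2: no other strategy beats it everywhere (P1 at S1 (7>5); P3 at S2 (9>5); P4 at S1 (7>2); P5 at S1 (7>1)).
Nothing dominates P3: P1 at S1 (9>5); P2 at S1 (9>7); P4 at S1 (9>2); P5 at S1 (9>1).
P4 is weakly dominated by P2 (S1: 7>2, S2: 9>4, S3: 5>0, S4: 8>0).
P5 is weakly dominated by P2 (S1: 7>1, S2: 9>8, S3: 5>4, S4: 8>3).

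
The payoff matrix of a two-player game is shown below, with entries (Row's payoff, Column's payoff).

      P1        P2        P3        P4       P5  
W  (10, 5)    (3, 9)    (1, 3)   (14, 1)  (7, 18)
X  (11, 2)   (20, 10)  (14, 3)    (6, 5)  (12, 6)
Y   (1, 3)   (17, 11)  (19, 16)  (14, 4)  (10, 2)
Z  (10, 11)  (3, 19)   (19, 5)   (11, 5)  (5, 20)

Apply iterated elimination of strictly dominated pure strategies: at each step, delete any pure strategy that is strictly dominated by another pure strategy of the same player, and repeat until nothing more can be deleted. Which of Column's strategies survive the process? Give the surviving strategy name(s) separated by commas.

P2, P3, P5

For Column, P2 strictly dominates P1 on the remaining rows (W: 9>5, X: 10>2, Y: 11>3, Z: 19>11); eliminate P1.
Column P4 is eliminated: P2 beats it against every remaining row (W: 9>1, X: 10>5, Y: 11>4, Z: 19>5).
Row W is eliminated: X beats it against every remaining column (P2: 20>3, P3: 14>1, P5: 12>7).
Among the remaining strategies, none is strictly dominated by another pure strategy of the same player, so the elimination stops.
Surviving strategies — Row: {X, Y, Z}; Column: {P2, P3, P5}.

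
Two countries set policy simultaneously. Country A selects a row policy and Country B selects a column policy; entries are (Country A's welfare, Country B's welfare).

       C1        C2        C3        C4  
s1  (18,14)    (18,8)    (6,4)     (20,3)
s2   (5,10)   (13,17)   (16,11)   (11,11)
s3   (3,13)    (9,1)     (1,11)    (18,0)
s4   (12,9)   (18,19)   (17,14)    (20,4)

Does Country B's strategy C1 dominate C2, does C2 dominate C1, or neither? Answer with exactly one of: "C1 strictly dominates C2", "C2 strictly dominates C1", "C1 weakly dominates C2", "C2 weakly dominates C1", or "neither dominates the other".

neither dominates the other

Compare C1 to C2 across each opponent action: s1: 14>8, s2: 10<17, s3: 13>1, s4: 9<19.
C1 does better at s1, s3 but worse at s2, s4; neither strategy dominates the other.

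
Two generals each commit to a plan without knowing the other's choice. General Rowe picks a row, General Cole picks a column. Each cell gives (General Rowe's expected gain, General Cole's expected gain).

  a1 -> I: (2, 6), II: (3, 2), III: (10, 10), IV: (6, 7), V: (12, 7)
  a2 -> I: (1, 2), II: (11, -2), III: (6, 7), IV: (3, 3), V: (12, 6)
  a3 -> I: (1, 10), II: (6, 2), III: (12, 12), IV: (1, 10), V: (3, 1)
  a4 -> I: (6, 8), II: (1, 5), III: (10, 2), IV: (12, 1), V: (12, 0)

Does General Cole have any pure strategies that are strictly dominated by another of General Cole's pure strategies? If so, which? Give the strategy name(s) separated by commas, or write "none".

I: no other strategy beats it everywhere (II at a1 (6>2); III at a4 (8>2); IV at a3 (10=10); V at a3 (10>1)).
II is strictly dominated by I (a1: 6>2, a2: 2>-2, a3: 10>2, a4: 8>5).
III is not dominated — it holds its own against I at a1 (10>6); II at a1 (10>2); IV at a1 (10>7); V at a1 (10>7).
IV: dominated, since III does at least as well everywhere (a1: 10>7, a2: 7>3, a3: 12>10, a4: 2>1).
V: dominated, since III does at least as well everywhere (a1: 10>7, a2: 7>6, a3: 12>1, a4: 2>0).

II, IV, V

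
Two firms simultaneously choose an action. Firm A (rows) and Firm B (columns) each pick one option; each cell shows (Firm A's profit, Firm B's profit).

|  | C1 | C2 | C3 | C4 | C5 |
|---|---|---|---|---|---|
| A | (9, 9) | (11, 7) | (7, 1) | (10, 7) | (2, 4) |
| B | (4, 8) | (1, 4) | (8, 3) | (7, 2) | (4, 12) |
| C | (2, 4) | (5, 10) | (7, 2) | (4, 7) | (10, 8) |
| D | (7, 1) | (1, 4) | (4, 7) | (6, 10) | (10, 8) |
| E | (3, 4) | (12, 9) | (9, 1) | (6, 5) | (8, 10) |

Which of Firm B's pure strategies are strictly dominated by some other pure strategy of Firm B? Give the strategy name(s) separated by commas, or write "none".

C3

C1 is not dominated — it holds its own against C2 at A (9>7); C3 at A (9>1); C4 at A (9>7); C5 at A (9>4).
C2: no other strategy beats it everywhere (C1 at C (10>4); C3 at A (7>1); C4 at A (7=7); C5 at A (7>4)).
C5 strictly dominates C3 — A: 4>1, B: 12>3, C: 8>2, D: 8>7, E: 10>1.
C4 is not dominated — it holds its own against C1 at C (7>4); C2 at A (7=7); C3 at A (7>1); C5 at A (7>4).
C5 is not dominated — it holds its own against C1 at B (12>8); C2 at B (12>4); C3 at A (4>1); C4 at B (12>2).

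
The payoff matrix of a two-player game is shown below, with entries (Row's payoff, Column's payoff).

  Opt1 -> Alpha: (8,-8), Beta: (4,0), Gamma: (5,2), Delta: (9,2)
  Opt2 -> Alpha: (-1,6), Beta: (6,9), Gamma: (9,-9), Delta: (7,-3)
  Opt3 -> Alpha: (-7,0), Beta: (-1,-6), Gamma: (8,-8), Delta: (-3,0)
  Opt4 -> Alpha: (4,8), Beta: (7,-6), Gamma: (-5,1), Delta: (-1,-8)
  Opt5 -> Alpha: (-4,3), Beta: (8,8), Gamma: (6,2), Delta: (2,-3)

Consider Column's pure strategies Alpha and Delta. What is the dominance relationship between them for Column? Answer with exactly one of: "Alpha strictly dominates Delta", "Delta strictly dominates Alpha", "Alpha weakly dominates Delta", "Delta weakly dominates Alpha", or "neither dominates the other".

neither dominates the other

Compare Alpha to Delta across each opponent action: Opt1: -8<2, Opt2: 6>-3, Opt3: 0=0, Opt4: 8>-8, Opt5: 3>-3.
Alpha does better at Opt2, Opt4, Opt5 but worse at Opt1; neither strategy dominates the other.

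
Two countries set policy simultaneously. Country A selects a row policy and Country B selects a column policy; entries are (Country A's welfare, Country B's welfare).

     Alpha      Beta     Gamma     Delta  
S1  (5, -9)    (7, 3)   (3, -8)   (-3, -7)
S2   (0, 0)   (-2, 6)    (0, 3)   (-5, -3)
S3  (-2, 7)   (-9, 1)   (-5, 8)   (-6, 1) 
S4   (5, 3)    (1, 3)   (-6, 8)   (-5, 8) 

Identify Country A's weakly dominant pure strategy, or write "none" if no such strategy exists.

S1

S1 vs S2: Alpha: 5>0, Beta: 7>-2, Gamma: 3>0, Delta: -3>-5.
S1 vs S3: Alpha: 5>-2, Beta: 7>-9, Gamma: 3>-5, Delta: -3>-6.
S1 vs S4: Alpha: 5=5, Beta: 7>1, Gamma: 3>-6, Delta: -3>-5.
S1 is at least as good as every other strategy against every opponent action, so it is weakly dominant.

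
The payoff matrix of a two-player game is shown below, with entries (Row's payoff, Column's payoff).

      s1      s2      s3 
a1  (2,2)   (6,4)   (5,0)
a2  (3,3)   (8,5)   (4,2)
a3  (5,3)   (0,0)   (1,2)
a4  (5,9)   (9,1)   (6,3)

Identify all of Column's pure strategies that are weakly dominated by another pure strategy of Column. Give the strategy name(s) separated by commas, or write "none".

s3

s1 is not dominated — it holds its own against s2 at a3 (3>0); s3 at a1 (2>0).
s2: no other strategy beats it everywhere (s1 at a1 (4>2); s3 at a1 (4>0)).
s3 is weakly dominated by s1 (a1: 2>0, a2: 3>2, a3: 3>2, a4: 9>3).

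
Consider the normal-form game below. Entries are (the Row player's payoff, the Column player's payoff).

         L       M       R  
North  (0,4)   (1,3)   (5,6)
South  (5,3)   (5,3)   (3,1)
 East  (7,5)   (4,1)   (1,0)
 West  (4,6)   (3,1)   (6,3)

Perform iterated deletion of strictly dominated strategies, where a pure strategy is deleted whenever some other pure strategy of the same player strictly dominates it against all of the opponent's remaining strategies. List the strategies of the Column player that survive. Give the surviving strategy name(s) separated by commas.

The Row player's strategy North is strictly dominated by West (L: 4>0, M: 3>1, R: 6>5) and is removed.
For the Column player, L strictly dominates R on the remaining rows (South: 3>1, East: 5>0, West: 6>3); eliminate R.
Row West is eliminated: South beats it against every remaining column (L: 5>4, M: 5>3).
Among the remaining strategies, none is strictly dominated by another pure strategy of the same player, so the elimination stops.
Surviving strategies — the Row player: {South, East}; the Column player: {L, M}.

L, M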